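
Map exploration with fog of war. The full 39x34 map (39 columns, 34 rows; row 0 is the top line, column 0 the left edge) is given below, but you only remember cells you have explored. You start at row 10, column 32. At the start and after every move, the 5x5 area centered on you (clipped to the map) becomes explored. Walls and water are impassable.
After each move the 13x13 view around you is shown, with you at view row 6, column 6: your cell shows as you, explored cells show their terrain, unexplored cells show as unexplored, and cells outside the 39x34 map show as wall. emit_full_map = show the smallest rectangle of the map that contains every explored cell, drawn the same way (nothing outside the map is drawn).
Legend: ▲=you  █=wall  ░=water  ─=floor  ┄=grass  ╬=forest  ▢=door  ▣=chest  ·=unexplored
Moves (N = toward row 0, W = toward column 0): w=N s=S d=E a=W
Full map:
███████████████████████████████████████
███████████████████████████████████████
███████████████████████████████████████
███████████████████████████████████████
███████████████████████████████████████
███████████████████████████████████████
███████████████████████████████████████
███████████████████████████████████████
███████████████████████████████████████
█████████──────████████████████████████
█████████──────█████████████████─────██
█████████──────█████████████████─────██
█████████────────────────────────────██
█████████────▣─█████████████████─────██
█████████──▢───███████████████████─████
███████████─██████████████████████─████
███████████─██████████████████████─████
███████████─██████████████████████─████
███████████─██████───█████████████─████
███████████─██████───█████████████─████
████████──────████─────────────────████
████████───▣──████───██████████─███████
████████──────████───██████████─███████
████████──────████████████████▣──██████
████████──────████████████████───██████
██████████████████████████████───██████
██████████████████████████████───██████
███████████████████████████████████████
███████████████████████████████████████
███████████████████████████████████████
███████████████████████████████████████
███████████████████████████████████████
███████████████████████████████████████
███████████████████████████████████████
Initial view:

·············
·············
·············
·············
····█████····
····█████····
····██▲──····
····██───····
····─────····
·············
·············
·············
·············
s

·············
·············
·············
····█████····
····█████····
····██───····
····██▲──····
····─────····
····██───····
·············
·············
·············
·············

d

············█
············█
············█
···█████····█
···██████···█
···██────···█
···██─▲──···█
···──────···█
···██────···█
············█
············█
············█
············█

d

···········██
···········██
···········██
··█████····██
··███████··██
··██─────··██
··██──▲──··██
··───────··██
··██─────··██
···········██
···········██
···········██
···········██

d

··········███
··········███
··········███
·█████····███
·████████·███
·██─────█·███
·██───▲─█·███
·───────█·███
·██─────█·███
··········███
··········███
··········███
··········███

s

··········███
··········███
·█████····███
·████████·███
·██─────█·███
·██─────█·███
·─────▲─█·███
·██─────█·███
····█─███·███
··········███
··········███
··········███
··········███

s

··········███
·█████····███
·████████·███
·██─────█·███
·██─────█·███
·───────█·███
·██───▲─█·███
····█─███·███
····█─███·███
··········███
··········███
··········███
··········███

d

·········████
█████····████
████████·████
██─────█·████
██─────██████
───────██████
██────▲██████
···█─████████
···█─████████
·········████
·········████
·········████
·········████

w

·········████
·········████
█████····████
████████·████
██─────██████
██─────██████
──────▲██████
██─────██████
···█─████████
···█─████████
·········████
·········████
·········████

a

··········███
··········███
·█████····███
·████████·███
·██─────█████
·██─────█████
·─────▲─█████
·██─────█████
····█─███████
····█─███████
··········███
··········███
··········███

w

··········███
··········███
··········███
·█████····███
·████████·███
·██─────█████
·██───▲─█████
·───────█████
·██─────█████
····█─███████
····█─███████
··········███
··········███

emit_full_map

█████····
████████·
██─────██
██───▲─██
───────██
██─────██
···█─████
···█─████

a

···········██
···········██
···········██
··█████····██
··████████·██
··██─────████
··██──▲──████
··───────████
··██─────████
·····█─██████
·····█─██████
···········██
···········██

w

···········██
···········██
···········██
···········██
··███████··██
··████████·██
··██──▲──████
··██─────████
··───────████
··██─────████
·····█─██████
·····█─██████
···········██

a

············█
············█
············█
············█
···███████··█
···████████·█
···██─▲───███
···██─────███
···───────███
···██─────███
······█─█████
······█─█████
············█

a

·············
·············
·············
·············
····███████··
····████████·
····██▲────██
····██─────██
····───────██
····██─────██
·······█─████
·······█─████
·············

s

·············
·············
·············
····███████··
····████████·
····██─────██
····██▲────██
····───────██
····██─────██
·······█─████
·······█─████
·············
·············

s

·············
·············
····███████··
····████████·
····██─────██
····██─────██
····──▲────██
····██─────██
····████─████
·······█─████
·············
·············
·············

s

·············
····███████··
····████████·
····██─────██
····██─────██
····───────██
····██▲────██
····████─████
····████─████
·············
·············
·············
·············

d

············█
···███████··█
···████████·█
···██─────███
···██─────███
···───────███
···██─▲───███
···████─█████
···████─█████
············█
············█
············█
············█

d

···········██
··███████··██
··████████·██
··██─────████
··██─────████
··───────████
··██──▲──████
··████─██████
··████─██████
···········██
···········██
···········██
···········██

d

··········███
·███████··███
·████████·███
·██─────█████
·██─────█████
·───────█████
·██───▲─█████
·████─███████
·████─███████
··········███
··········███
··········███
··········███

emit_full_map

███████··
████████·
██─────██
██─────██
───────██
██───▲─██
████─████
████─████


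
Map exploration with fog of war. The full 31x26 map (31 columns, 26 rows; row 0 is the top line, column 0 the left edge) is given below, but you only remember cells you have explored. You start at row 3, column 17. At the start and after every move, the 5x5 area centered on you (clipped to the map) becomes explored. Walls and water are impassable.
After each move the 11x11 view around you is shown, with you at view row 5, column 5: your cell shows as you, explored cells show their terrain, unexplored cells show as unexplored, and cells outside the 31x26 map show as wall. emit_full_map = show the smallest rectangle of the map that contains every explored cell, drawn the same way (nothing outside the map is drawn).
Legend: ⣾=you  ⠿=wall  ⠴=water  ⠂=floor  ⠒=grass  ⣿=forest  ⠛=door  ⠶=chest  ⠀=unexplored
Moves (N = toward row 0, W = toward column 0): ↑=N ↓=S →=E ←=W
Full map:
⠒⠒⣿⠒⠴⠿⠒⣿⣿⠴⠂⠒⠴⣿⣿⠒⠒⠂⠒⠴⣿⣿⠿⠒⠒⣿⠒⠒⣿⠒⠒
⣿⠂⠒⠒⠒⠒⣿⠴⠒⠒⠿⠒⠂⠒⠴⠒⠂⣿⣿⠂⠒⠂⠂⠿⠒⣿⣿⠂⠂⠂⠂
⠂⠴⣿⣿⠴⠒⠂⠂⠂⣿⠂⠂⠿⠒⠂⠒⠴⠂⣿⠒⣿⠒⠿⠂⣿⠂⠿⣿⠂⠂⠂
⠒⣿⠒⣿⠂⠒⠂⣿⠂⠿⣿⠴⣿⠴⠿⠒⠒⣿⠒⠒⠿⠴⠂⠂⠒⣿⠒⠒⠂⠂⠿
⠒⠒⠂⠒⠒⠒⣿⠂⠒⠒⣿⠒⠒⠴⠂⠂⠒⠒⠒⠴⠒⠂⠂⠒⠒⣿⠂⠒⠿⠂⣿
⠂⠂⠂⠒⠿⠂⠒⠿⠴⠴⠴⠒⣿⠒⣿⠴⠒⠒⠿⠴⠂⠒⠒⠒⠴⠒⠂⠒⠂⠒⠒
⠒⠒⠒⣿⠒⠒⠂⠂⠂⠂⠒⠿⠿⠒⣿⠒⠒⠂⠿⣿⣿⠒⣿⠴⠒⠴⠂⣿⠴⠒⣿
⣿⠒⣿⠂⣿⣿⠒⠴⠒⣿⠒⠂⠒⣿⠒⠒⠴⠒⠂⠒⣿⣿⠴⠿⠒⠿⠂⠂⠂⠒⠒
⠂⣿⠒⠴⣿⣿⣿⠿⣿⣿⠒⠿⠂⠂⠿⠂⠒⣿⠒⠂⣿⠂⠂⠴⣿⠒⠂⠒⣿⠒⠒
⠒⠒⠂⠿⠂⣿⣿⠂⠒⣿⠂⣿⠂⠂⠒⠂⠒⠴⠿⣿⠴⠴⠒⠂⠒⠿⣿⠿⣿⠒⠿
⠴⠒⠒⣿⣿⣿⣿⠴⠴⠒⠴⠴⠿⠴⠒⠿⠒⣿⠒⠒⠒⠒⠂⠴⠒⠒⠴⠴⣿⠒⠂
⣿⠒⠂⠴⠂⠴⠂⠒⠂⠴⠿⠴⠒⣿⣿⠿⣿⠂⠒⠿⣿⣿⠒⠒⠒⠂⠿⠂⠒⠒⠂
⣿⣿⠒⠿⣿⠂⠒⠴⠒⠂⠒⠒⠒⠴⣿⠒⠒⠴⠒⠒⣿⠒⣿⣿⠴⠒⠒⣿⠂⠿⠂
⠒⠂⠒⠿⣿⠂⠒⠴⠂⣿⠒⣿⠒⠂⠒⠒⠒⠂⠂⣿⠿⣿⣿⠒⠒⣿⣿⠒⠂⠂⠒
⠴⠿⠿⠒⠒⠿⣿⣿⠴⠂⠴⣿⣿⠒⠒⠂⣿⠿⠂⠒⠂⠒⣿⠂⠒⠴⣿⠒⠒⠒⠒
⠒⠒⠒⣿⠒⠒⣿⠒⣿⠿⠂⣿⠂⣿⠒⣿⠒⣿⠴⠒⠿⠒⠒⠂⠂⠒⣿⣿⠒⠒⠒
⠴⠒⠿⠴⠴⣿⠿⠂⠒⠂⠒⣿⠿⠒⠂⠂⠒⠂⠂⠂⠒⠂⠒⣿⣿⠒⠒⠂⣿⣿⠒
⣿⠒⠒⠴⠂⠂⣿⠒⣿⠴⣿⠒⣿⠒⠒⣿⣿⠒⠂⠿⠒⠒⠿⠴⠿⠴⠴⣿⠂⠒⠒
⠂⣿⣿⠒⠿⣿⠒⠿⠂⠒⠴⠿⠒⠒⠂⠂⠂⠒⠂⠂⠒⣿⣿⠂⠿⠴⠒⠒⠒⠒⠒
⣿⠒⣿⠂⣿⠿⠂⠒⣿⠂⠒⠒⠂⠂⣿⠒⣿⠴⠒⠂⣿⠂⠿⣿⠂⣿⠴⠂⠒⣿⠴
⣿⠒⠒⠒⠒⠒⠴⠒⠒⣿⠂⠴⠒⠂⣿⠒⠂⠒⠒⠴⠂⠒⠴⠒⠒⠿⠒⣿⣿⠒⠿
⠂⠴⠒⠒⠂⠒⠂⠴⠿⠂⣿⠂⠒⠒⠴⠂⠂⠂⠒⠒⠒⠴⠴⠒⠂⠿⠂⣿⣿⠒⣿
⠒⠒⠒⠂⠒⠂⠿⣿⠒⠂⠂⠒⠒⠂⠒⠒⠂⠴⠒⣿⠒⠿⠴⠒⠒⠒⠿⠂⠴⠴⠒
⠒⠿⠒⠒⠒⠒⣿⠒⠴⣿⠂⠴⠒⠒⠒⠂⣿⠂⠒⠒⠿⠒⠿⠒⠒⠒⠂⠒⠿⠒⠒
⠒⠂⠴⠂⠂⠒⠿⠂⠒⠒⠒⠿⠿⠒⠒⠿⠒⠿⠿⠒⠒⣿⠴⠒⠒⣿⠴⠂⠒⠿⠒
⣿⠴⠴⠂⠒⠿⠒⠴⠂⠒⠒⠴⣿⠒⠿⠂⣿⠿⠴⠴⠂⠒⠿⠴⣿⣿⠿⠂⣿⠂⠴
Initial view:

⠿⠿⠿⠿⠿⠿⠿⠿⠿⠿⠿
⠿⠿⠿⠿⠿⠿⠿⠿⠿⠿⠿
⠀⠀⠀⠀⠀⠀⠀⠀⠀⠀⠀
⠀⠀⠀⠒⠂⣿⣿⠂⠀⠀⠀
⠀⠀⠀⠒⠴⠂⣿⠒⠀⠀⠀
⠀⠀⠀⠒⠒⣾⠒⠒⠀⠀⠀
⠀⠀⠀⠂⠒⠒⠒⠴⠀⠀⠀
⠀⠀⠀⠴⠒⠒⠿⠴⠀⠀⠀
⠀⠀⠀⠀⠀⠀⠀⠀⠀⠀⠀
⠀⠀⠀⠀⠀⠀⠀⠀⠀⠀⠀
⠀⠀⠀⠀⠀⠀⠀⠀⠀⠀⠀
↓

⠿⠿⠿⠿⠿⠿⠿⠿⠿⠿⠿
⠀⠀⠀⠀⠀⠀⠀⠀⠀⠀⠀
⠀⠀⠀⠒⠂⣿⣿⠂⠀⠀⠀
⠀⠀⠀⠒⠴⠂⣿⠒⠀⠀⠀
⠀⠀⠀⠒⠒⣿⠒⠒⠀⠀⠀
⠀⠀⠀⠂⠒⣾⠒⠴⠀⠀⠀
⠀⠀⠀⠴⠒⠒⠿⠴⠀⠀⠀
⠀⠀⠀⠒⠒⠂⠿⣿⠀⠀⠀
⠀⠀⠀⠀⠀⠀⠀⠀⠀⠀⠀
⠀⠀⠀⠀⠀⠀⠀⠀⠀⠀⠀
⠀⠀⠀⠀⠀⠀⠀⠀⠀⠀⠀

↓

⠀⠀⠀⠀⠀⠀⠀⠀⠀⠀⠀
⠀⠀⠀⠒⠂⣿⣿⠂⠀⠀⠀
⠀⠀⠀⠒⠴⠂⣿⠒⠀⠀⠀
⠀⠀⠀⠒⠒⣿⠒⠒⠀⠀⠀
⠀⠀⠀⠂⠒⠒⠒⠴⠀⠀⠀
⠀⠀⠀⠴⠒⣾⠿⠴⠀⠀⠀
⠀⠀⠀⠒⠒⠂⠿⣿⠀⠀⠀
⠀⠀⠀⠒⠴⠒⠂⠒⠀⠀⠀
⠀⠀⠀⠀⠀⠀⠀⠀⠀⠀⠀
⠀⠀⠀⠀⠀⠀⠀⠀⠀⠀⠀
⠀⠀⠀⠀⠀⠀⠀⠀⠀⠀⠀

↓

⠀⠀⠀⠒⠂⣿⣿⠂⠀⠀⠀
⠀⠀⠀⠒⠴⠂⣿⠒⠀⠀⠀
⠀⠀⠀⠒⠒⣿⠒⠒⠀⠀⠀
⠀⠀⠀⠂⠒⠒⠒⠴⠀⠀⠀
⠀⠀⠀⠴⠒⠒⠿⠴⠀⠀⠀
⠀⠀⠀⠒⠒⣾⠿⣿⠀⠀⠀
⠀⠀⠀⠒⠴⠒⠂⠒⠀⠀⠀
⠀⠀⠀⠂⠒⣿⠒⠂⠀⠀⠀
⠀⠀⠀⠀⠀⠀⠀⠀⠀⠀⠀
⠀⠀⠀⠀⠀⠀⠀⠀⠀⠀⠀
⠀⠀⠀⠀⠀⠀⠀⠀⠀⠀⠀

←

⠀⠀⠀⠀⠒⠂⣿⣿⠂⠀⠀
⠀⠀⠀⠀⠒⠴⠂⣿⠒⠀⠀
⠀⠀⠀⠀⠒⠒⣿⠒⠒⠀⠀
⠀⠀⠀⠂⠂⠒⠒⠒⠴⠀⠀
⠀⠀⠀⣿⠴⠒⠒⠿⠴⠀⠀
⠀⠀⠀⣿⠒⣾⠂⠿⣿⠀⠀
⠀⠀⠀⠒⠒⠴⠒⠂⠒⠀⠀
⠀⠀⠀⠿⠂⠒⣿⠒⠂⠀⠀
⠀⠀⠀⠀⠀⠀⠀⠀⠀⠀⠀
⠀⠀⠀⠀⠀⠀⠀⠀⠀⠀⠀
⠀⠀⠀⠀⠀⠀⠀⠀⠀⠀⠀

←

⠀⠀⠀⠀⠀⠒⠂⣿⣿⠂⠀
⠀⠀⠀⠀⠀⠒⠴⠂⣿⠒⠀
⠀⠀⠀⠀⠀⠒⠒⣿⠒⠒⠀
⠀⠀⠀⠴⠂⠂⠒⠒⠒⠴⠀
⠀⠀⠀⠒⣿⠴⠒⠒⠿⠴⠀
⠀⠀⠀⠒⣿⣾⠒⠂⠿⣿⠀
⠀⠀⠀⣿⠒⠒⠴⠒⠂⠒⠀
⠀⠀⠀⠂⠿⠂⠒⣿⠒⠂⠀
⠀⠀⠀⠀⠀⠀⠀⠀⠀⠀⠀
⠀⠀⠀⠀⠀⠀⠀⠀⠀⠀⠀
⠀⠀⠀⠀⠀⠀⠀⠀⠀⠀⠀

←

⠀⠀⠀⠀⠀⠀⠒⠂⣿⣿⠂
⠀⠀⠀⠀⠀⠀⠒⠴⠂⣿⠒
⠀⠀⠀⠀⠀⠀⠒⠒⣿⠒⠒
⠀⠀⠀⠒⠴⠂⠂⠒⠒⠒⠴
⠀⠀⠀⣿⠒⣿⠴⠒⠒⠿⠴
⠀⠀⠀⠿⠒⣾⠒⠒⠂⠿⣿
⠀⠀⠀⠒⣿⠒⠒⠴⠒⠂⠒
⠀⠀⠀⠂⠂⠿⠂⠒⣿⠒⠂
⠀⠀⠀⠀⠀⠀⠀⠀⠀⠀⠀
⠀⠀⠀⠀⠀⠀⠀⠀⠀⠀⠀
⠀⠀⠀⠀⠀⠀⠀⠀⠀⠀⠀

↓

⠀⠀⠀⠀⠀⠀⠒⠴⠂⣿⠒
⠀⠀⠀⠀⠀⠀⠒⠒⣿⠒⠒
⠀⠀⠀⠒⠴⠂⠂⠒⠒⠒⠴
⠀⠀⠀⣿⠒⣿⠴⠒⠒⠿⠴
⠀⠀⠀⠿⠒⣿⠒⠒⠂⠿⣿
⠀⠀⠀⠒⣿⣾⠒⠴⠒⠂⠒
⠀⠀⠀⠂⠂⠿⠂⠒⣿⠒⠂
⠀⠀⠀⠂⠂⠒⠂⠒⠀⠀⠀
⠀⠀⠀⠀⠀⠀⠀⠀⠀⠀⠀
⠀⠀⠀⠀⠀⠀⠀⠀⠀⠀⠀
⠀⠀⠀⠀⠀⠀⠀⠀⠀⠀⠀

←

⠀⠀⠀⠀⠀⠀⠀⠒⠴⠂⣿
⠀⠀⠀⠀⠀⠀⠀⠒⠒⣿⠒
⠀⠀⠀⠀⠒⠴⠂⠂⠒⠒⠒
⠀⠀⠀⠒⣿⠒⣿⠴⠒⠒⠿
⠀⠀⠀⠿⠿⠒⣿⠒⠒⠂⠿
⠀⠀⠀⠂⠒⣾⠒⠒⠴⠒⠂
⠀⠀⠀⠿⠂⠂⠿⠂⠒⣿⠒
⠀⠀⠀⣿⠂⠂⠒⠂⠒⠀⠀
⠀⠀⠀⠀⠀⠀⠀⠀⠀⠀⠀
⠀⠀⠀⠀⠀⠀⠀⠀⠀⠀⠀
⠀⠀⠀⠀⠀⠀⠀⠀⠀⠀⠀

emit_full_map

⠀⠀⠀⠀⠒⠂⣿⣿⠂
⠀⠀⠀⠀⠒⠴⠂⣿⠒
⠀⠀⠀⠀⠒⠒⣿⠒⠒
⠀⠒⠴⠂⠂⠒⠒⠒⠴
⠒⣿⠒⣿⠴⠒⠒⠿⠴
⠿⠿⠒⣿⠒⠒⠂⠿⣿
⠂⠒⣾⠒⠒⠴⠒⠂⠒
⠿⠂⠂⠿⠂⠒⣿⠒⠂
⣿⠂⠂⠒⠂⠒⠀⠀⠀

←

⠀⠀⠀⠀⠀⠀⠀⠀⠒⠴⠂
⠀⠀⠀⠀⠀⠀⠀⠀⠒⠒⣿
⠀⠀⠀⠀⠀⠒⠴⠂⠂⠒⠒
⠀⠀⠀⠴⠒⣿⠒⣿⠴⠒⠒
⠀⠀⠀⠒⠿⠿⠒⣿⠒⠒⠂
⠀⠀⠀⠒⠂⣾⣿⠒⠒⠴⠒
⠀⠀⠀⠒⠿⠂⠂⠿⠂⠒⣿
⠀⠀⠀⠂⣿⠂⠂⠒⠂⠒⠀
⠀⠀⠀⠀⠀⠀⠀⠀⠀⠀⠀
⠀⠀⠀⠀⠀⠀⠀⠀⠀⠀⠀
⠀⠀⠀⠀⠀⠀⠀⠀⠀⠀⠀

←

⠀⠀⠀⠀⠀⠀⠀⠀⠀⠒⠴
⠀⠀⠀⠀⠀⠀⠀⠀⠀⠒⠒
⠀⠀⠀⠀⠀⠀⠒⠴⠂⠂⠒
⠀⠀⠀⠴⠴⠒⣿⠒⣿⠴⠒
⠀⠀⠀⠂⠒⠿⠿⠒⣿⠒⠒
⠀⠀⠀⣿⠒⣾⠒⣿⠒⠒⠴
⠀⠀⠀⣿⠒⠿⠂⠂⠿⠂⠒
⠀⠀⠀⣿⠂⣿⠂⠂⠒⠂⠒
⠀⠀⠀⠀⠀⠀⠀⠀⠀⠀⠀
⠀⠀⠀⠀⠀⠀⠀⠀⠀⠀⠀
⠀⠀⠀⠀⠀⠀⠀⠀⠀⠀⠀

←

⠀⠀⠀⠀⠀⠀⠀⠀⠀⠀⠒
⠀⠀⠀⠀⠀⠀⠀⠀⠀⠀⠒
⠀⠀⠀⠀⠀⠀⠀⠒⠴⠂⠂
⠀⠀⠀⠴⠴⠴⠒⣿⠒⣿⠴
⠀⠀⠀⠂⠂⠒⠿⠿⠒⣿⠒
⠀⠀⠀⠒⣿⣾⠂⠒⣿⠒⠒
⠀⠀⠀⣿⣿⠒⠿⠂⠂⠿⠂
⠀⠀⠀⠒⣿⠂⣿⠂⠂⠒⠂
⠀⠀⠀⠀⠀⠀⠀⠀⠀⠀⠀
⠀⠀⠀⠀⠀⠀⠀⠀⠀⠀⠀
⠀⠀⠀⠀⠀⠀⠀⠀⠀⠀⠀

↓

⠀⠀⠀⠀⠀⠀⠀⠀⠀⠀⠒
⠀⠀⠀⠀⠀⠀⠀⠒⠴⠂⠂
⠀⠀⠀⠴⠴⠴⠒⣿⠒⣿⠴
⠀⠀⠀⠂⠂⠒⠿⠿⠒⣿⠒
⠀⠀⠀⠒⣿⠒⠂⠒⣿⠒⠒
⠀⠀⠀⣿⣿⣾⠿⠂⠂⠿⠂
⠀⠀⠀⠒⣿⠂⣿⠂⠂⠒⠂
⠀⠀⠀⠴⠒⠴⠴⠿⠀⠀⠀
⠀⠀⠀⠀⠀⠀⠀⠀⠀⠀⠀
⠀⠀⠀⠀⠀⠀⠀⠀⠀⠀⠀
⠀⠀⠀⠀⠀⠀⠀⠀⠀⠀⠀

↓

⠀⠀⠀⠀⠀⠀⠀⠒⠴⠂⠂
⠀⠀⠀⠴⠴⠴⠒⣿⠒⣿⠴
⠀⠀⠀⠂⠂⠒⠿⠿⠒⣿⠒
⠀⠀⠀⠒⣿⠒⠂⠒⣿⠒⠒
⠀⠀⠀⣿⣿⠒⠿⠂⠂⠿⠂
⠀⠀⠀⠒⣿⣾⣿⠂⠂⠒⠂
⠀⠀⠀⠴⠒⠴⠴⠿⠀⠀⠀
⠀⠀⠀⠂⠴⠿⠴⠒⠀⠀⠀
⠀⠀⠀⠀⠀⠀⠀⠀⠀⠀⠀
⠀⠀⠀⠀⠀⠀⠀⠀⠀⠀⠀
⠀⠀⠀⠀⠀⠀⠀⠀⠀⠀⠀

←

⠀⠀⠀⠀⠀⠀⠀⠀⠒⠴⠂
⠀⠀⠀⠀⠴⠴⠴⠒⣿⠒⣿
⠀⠀⠀⠀⠂⠂⠒⠿⠿⠒⣿
⠀⠀⠀⠴⠒⣿⠒⠂⠒⣿⠒
⠀⠀⠀⠿⣿⣿⠒⠿⠂⠂⠿
⠀⠀⠀⠂⠒⣾⠂⣿⠂⠂⠒
⠀⠀⠀⠴⠴⠒⠴⠴⠿⠀⠀
⠀⠀⠀⠒⠂⠴⠿⠴⠒⠀⠀
⠀⠀⠀⠀⠀⠀⠀⠀⠀⠀⠀
⠀⠀⠀⠀⠀⠀⠀⠀⠀⠀⠀
⠀⠀⠀⠀⠀⠀⠀⠀⠀⠀⠀

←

⠀⠀⠀⠀⠀⠀⠀⠀⠀⠒⠴
⠀⠀⠀⠀⠀⠴⠴⠴⠒⣿⠒
⠀⠀⠀⠀⠀⠂⠂⠒⠿⠿⠒
⠀⠀⠀⠒⠴⠒⣿⠒⠂⠒⣿
⠀⠀⠀⣿⠿⣿⣿⠒⠿⠂⠂
⠀⠀⠀⣿⠂⣾⣿⠂⣿⠂⠂
⠀⠀⠀⣿⠴⠴⠒⠴⠴⠿⠀
⠀⠀⠀⠂⠒⠂⠴⠿⠴⠒⠀
⠀⠀⠀⠀⠀⠀⠀⠀⠀⠀⠀
⠀⠀⠀⠀⠀⠀⠀⠀⠀⠀⠀
⠀⠀⠀⠀⠀⠀⠀⠀⠀⠀⠀

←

⠀⠀⠀⠀⠀⠀⠀⠀⠀⠀⠒
⠀⠀⠀⠀⠀⠀⠴⠴⠴⠒⣿
⠀⠀⠀⠀⠀⠀⠂⠂⠒⠿⠿
⠀⠀⠀⣿⠒⠴⠒⣿⠒⠂⠒
⠀⠀⠀⣿⣿⠿⣿⣿⠒⠿⠂
⠀⠀⠀⣿⣿⣾⠒⣿⠂⣿⠂
⠀⠀⠀⣿⣿⠴⠴⠒⠴⠴⠿
⠀⠀⠀⠴⠂⠒⠂⠴⠿⠴⠒
⠀⠀⠀⠀⠀⠀⠀⠀⠀⠀⠀
⠀⠀⠀⠀⠀⠀⠀⠀⠀⠀⠀
⠀⠀⠀⠀⠀⠀⠀⠀⠀⠀⠀

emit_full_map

⠀⠀⠀⠀⠀⠀⠀⠀⠀⠀⠒⠂⣿⣿⠂
⠀⠀⠀⠀⠀⠀⠀⠀⠀⠀⠒⠴⠂⣿⠒
⠀⠀⠀⠀⠀⠀⠀⠀⠀⠀⠒⠒⣿⠒⠒
⠀⠀⠀⠀⠀⠀⠀⠒⠴⠂⠂⠒⠒⠒⠴
⠀⠀⠀⠴⠴⠴⠒⣿⠒⣿⠴⠒⠒⠿⠴
⠀⠀⠀⠂⠂⠒⠿⠿⠒⣿⠒⠒⠂⠿⣿
⣿⠒⠴⠒⣿⠒⠂⠒⣿⠒⠒⠴⠒⠂⠒
⣿⣿⠿⣿⣿⠒⠿⠂⠂⠿⠂⠒⣿⠒⠂
⣿⣿⣾⠒⣿⠂⣿⠂⠂⠒⠂⠒⠀⠀⠀
⣿⣿⠴⠴⠒⠴⠴⠿⠀⠀⠀⠀⠀⠀⠀
⠴⠂⠒⠂⠴⠿⠴⠒⠀⠀⠀⠀⠀⠀⠀

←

⠀⠀⠀⠀⠀⠀⠀⠀⠀⠀⠀
⠀⠀⠀⠀⠀⠀⠀⠴⠴⠴⠒
⠀⠀⠀⠀⠀⠀⠀⠂⠂⠒⠿
⠀⠀⠀⣿⣿⠒⠴⠒⣿⠒⠂
⠀⠀⠀⣿⣿⣿⠿⣿⣿⠒⠿
⠀⠀⠀⠂⣿⣾⠂⠒⣿⠂⣿
⠀⠀⠀⣿⣿⣿⠴⠴⠒⠴⠴
⠀⠀⠀⠂⠴⠂⠒⠂⠴⠿⠴
⠀⠀⠀⠀⠀⠀⠀⠀⠀⠀⠀
⠀⠀⠀⠀⠀⠀⠀⠀⠀⠀⠀
⠀⠀⠀⠀⠀⠀⠀⠀⠀⠀⠀

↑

⠀⠀⠀⠀⠀⠀⠀⠀⠀⠀⠀
⠀⠀⠀⠀⠀⠀⠀⠀⠀⠀⠀
⠀⠀⠀⠀⠀⠀⠀⠴⠴⠴⠒
⠀⠀⠀⠒⠒⠂⠂⠂⠂⠒⠿
⠀⠀⠀⣿⣿⠒⠴⠒⣿⠒⠂
⠀⠀⠀⣿⣿⣾⠿⣿⣿⠒⠿
⠀⠀⠀⠂⣿⣿⠂⠒⣿⠂⣿
⠀⠀⠀⣿⣿⣿⠴⠴⠒⠴⠴
⠀⠀⠀⠂⠴⠂⠒⠂⠴⠿⠴
⠀⠀⠀⠀⠀⠀⠀⠀⠀⠀⠀
⠀⠀⠀⠀⠀⠀⠀⠀⠀⠀⠀

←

⠀⠀⠀⠀⠀⠀⠀⠀⠀⠀⠀
⠀⠀⠀⠀⠀⠀⠀⠀⠀⠀⠀
⠀⠀⠀⠀⠀⠀⠀⠀⠴⠴⠴
⠀⠀⠀⣿⠒⠒⠂⠂⠂⠂⠒
⠀⠀⠀⠂⣿⣿⠒⠴⠒⣿⠒
⠀⠀⠀⠴⣿⣾⣿⠿⣿⣿⠒
⠀⠀⠀⠿⠂⣿⣿⠂⠒⣿⠂
⠀⠀⠀⣿⣿⣿⣿⠴⠴⠒⠴
⠀⠀⠀⠀⠂⠴⠂⠒⠂⠴⠿
⠀⠀⠀⠀⠀⠀⠀⠀⠀⠀⠀
⠀⠀⠀⠀⠀⠀⠀⠀⠀⠀⠀

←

⠿⠀⠀⠀⠀⠀⠀⠀⠀⠀⠀
⠿⠀⠀⠀⠀⠀⠀⠀⠀⠀⠀
⠿⠀⠀⠀⠀⠀⠀⠀⠀⠴⠴
⠿⠀⠀⠒⣿⠒⠒⠂⠂⠂⠂
⠿⠀⠀⣿⠂⣿⣿⠒⠴⠒⣿
⠿⠀⠀⠒⠴⣾⣿⣿⠿⣿⣿
⠿⠀⠀⠂⠿⠂⣿⣿⠂⠒⣿
⠿⠀⠀⠒⣿⣿⣿⣿⠴⠴⠒
⠿⠀⠀⠀⠀⠂⠴⠂⠒⠂⠴
⠿⠀⠀⠀⠀⠀⠀⠀⠀⠀⠀
⠿⠀⠀⠀⠀⠀⠀⠀⠀⠀⠀

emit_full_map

⠀⠀⠀⠀⠀⠀⠀⠀⠀⠀⠀⠀⠀⠒⠂⣿⣿⠂
⠀⠀⠀⠀⠀⠀⠀⠀⠀⠀⠀⠀⠀⠒⠴⠂⣿⠒
⠀⠀⠀⠀⠀⠀⠀⠀⠀⠀⠀⠀⠀⠒⠒⣿⠒⠒
⠀⠀⠀⠀⠀⠀⠀⠀⠀⠀⠒⠴⠂⠂⠒⠒⠒⠴
⠀⠀⠀⠀⠀⠀⠴⠴⠴⠒⣿⠒⣿⠴⠒⠒⠿⠴
⠒⣿⠒⠒⠂⠂⠂⠂⠒⠿⠿⠒⣿⠒⠒⠂⠿⣿
⣿⠂⣿⣿⠒⠴⠒⣿⠒⠂⠒⣿⠒⠒⠴⠒⠂⠒
⠒⠴⣾⣿⣿⠿⣿⣿⠒⠿⠂⠂⠿⠂⠒⣿⠒⠂
⠂⠿⠂⣿⣿⠂⠒⣿⠂⣿⠂⠂⠒⠂⠒⠀⠀⠀
⠒⣿⣿⣿⣿⠴⠴⠒⠴⠴⠿⠀⠀⠀⠀⠀⠀⠀
⠀⠀⠂⠴⠂⠒⠂⠴⠿⠴⠒⠀⠀⠀⠀⠀⠀⠀

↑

⠿⠀⠀⠀⠀⠀⠀⠀⠀⠀⠀
⠿⠀⠀⠀⠀⠀⠀⠀⠀⠀⠀
⠿⠀⠀⠀⠀⠀⠀⠀⠀⠀⠀
⠿⠀⠀⠂⠒⠿⠂⠒⠀⠴⠴
⠿⠀⠀⠒⣿⠒⠒⠂⠂⠂⠂
⠿⠀⠀⣿⠂⣾⣿⠒⠴⠒⣿
⠿⠀⠀⠒⠴⣿⣿⣿⠿⣿⣿
⠿⠀⠀⠂⠿⠂⣿⣿⠂⠒⣿
⠿⠀⠀⠒⣿⣿⣿⣿⠴⠴⠒
⠿⠀⠀⠀⠀⠂⠴⠂⠒⠂⠴
⠿⠀⠀⠀⠀⠀⠀⠀⠀⠀⠀

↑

⠿⠀⠀⠀⠀⠀⠀⠀⠀⠀⠀
⠿⠀⠀⠀⠀⠀⠀⠀⠀⠀⠀
⠿⠀⠀⠀⠀⠀⠀⠀⠀⠀⠀
⠿⠀⠀⠂⠒⠒⠒⣿⠀⠀⠀
⠿⠀⠀⠂⠒⠿⠂⠒⠀⠴⠴
⠿⠀⠀⠒⣿⣾⠒⠂⠂⠂⠂
⠿⠀⠀⣿⠂⣿⣿⠒⠴⠒⣿
⠿⠀⠀⠒⠴⣿⣿⣿⠿⣿⣿
⠿⠀⠀⠂⠿⠂⣿⣿⠂⠒⣿
⠿⠀⠀⠒⣿⣿⣿⣿⠴⠴⠒
⠿⠀⠀⠀⠀⠂⠴⠂⠒⠂⠴

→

⠀⠀⠀⠀⠀⠀⠀⠀⠀⠀⠀
⠀⠀⠀⠀⠀⠀⠀⠀⠀⠀⠀
⠀⠀⠀⠀⠀⠀⠀⠀⠀⠀⠀
⠀⠀⠂⠒⠒⠒⣿⠂⠀⠀⠀
⠀⠀⠂⠒⠿⠂⠒⠿⠴⠴⠴
⠀⠀⠒⣿⠒⣾⠂⠂⠂⠂⠒
⠀⠀⣿⠂⣿⣿⠒⠴⠒⣿⠒
⠀⠀⠒⠴⣿⣿⣿⠿⣿⣿⠒
⠀⠀⠂⠿⠂⣿⣿⠂⠒⣿⠂
⠀⠀⠒⣿⣿⣿⣿⠴⠴⠒⠴
⠀⠀⠀⠀⠂⠴⠂⠒⠂⠴⠿

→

⠀⠀⠀⠀⠀⠀⠀⠀⠀⠀⠀
⠀⠀⠀⠀⠀⠀⠀⠀⠀⠀⠀
⠀⠀⠀⠀⠀⠀⠀⠀⠀⠀⠀
⠀⠂⠒⠒⠒⣿⠂⠒⠀⠀⠀
⠀⠂⠒⠿⠂⠒⠿⠴⠴⠴⠒
⠀⠒⣿⠒⠒⣾⠂⠂⠂⠒⠿
⠀⣿⠂⣿⣿⠒⠴⠒⣿⠒⠂
⠀⠒⠴⣿⣿⣿⠿⣿⣿⠒⠿
⠀⠂⠿⠂⣿⣿⠂⠒⣿⠂⣿
⠀⠒⣿⣿⣿⣿⠴⠴⠒⠴⠴
⠀⠀⠀⠂⠴⠂⠒⠂⠴⠿⠴

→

⠀⠀⠀⠀⠀⠀⠀⠀⠀⠀⠀
⠀⠀⠀⠀⠀⠀⠀⠀⠀⠀⠀
⠀⠀⠀⠀⠀⠀⠀⠀⠀⠀⠀
⠂⠒⠒⠒⣿⠂⠒⠒⠀⠀⠒
⠂⠒⠿⠂⠒⠿⠴⠴⠴⠒⣿
⠒⣿⠒⠒⠂⣾⠂⠂⠒⠿⠿
⣿⠂⣿⣿⠒⠴⠒⣿⠒⠂⠒
⠒⠴⣿⣿⣿⠿⣿⣿⠒⠿⠂
⠂⠿⠂⣿⣿⠂⠒⣿⠂⣿⠂
⠒⣿⣿⣿⣿⠴⠴⠒⠴⠴⠿
⠀⠀⠂⠴⠂⠒⠂⠴⠿⠴⠒

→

⠀⠀⠀⠀⠀⠀⠀⠀⠀⠀⠀
⠀⠀⠀⠀⠀⠀⠀⠀⠀⠀⠀
⠀⠀⠀⠀⠀⠀⠀⠀⠀⠀⠀
⠒⠒⠒⣿⠂⠒⠒⣿⠀⠒⠴
⠒⠿⠂⠒⠿⠴⠴⠴⠒⣿⠒
⣿⠒⠒⠂⠂⣾⠂⠒⠿⠿⠒
⠂⣿⣿⠒⠴⠒⣿⠒⠂⠒⣿
⠴⣿⣿⣿⠿⣿⣿⠒⠿⠂⠂
⠿⠂⣿⣿⠂⠒⣿⠂⣿⠂⠂
⣿⣿⣿⣿⠴⠴⠒⠴⠴⠿⠀
⠀⠂⠴⠂⠒⠂⠴⠿⠴⠒⠀

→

⠀⠀⠀⠀⠀⠀⠀⠀⠀⠀⠀
⠀⠀⠀⠀⠀⠀⠀⠀⠀⠀⠀
⠀⠀⠀⠀⠀⠀⠀⠀⠀⠀⠀
⠒⠒⣿⠂⠒⠒⣿⠒⠒⠴⠂
⠿⠂⠒⠿⠴⠴⠴⠒⣿⠒⣿
⠒⠒⠂⠂⠂⣾⠒⠿⠿⠒⣿
⣿⣿⠒⠴⠒⣿⠒⠂⠒⣿⠒
⣿⣿⣿⠿⣿⣿⠒⠿⠂⠂⠿
⠂⣿⣿⠂⠒⣿⠂⣿⠂⠂⠒
⣿⣿⣿⠴⠴⠒⠴⠴⠿⠀⠀
⠂⠴⠂⠒⠂⠴⠿⠴⠒⠀⠀

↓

⠀⠀⠀⠀⠀⠀⠀⠀⠀⠀⠀
⠀⠀⠀⠀⠀⠀⠀⠀⠀⠀⠀
⠒⠒⣿⠂⠒⠒⣿⠒⠒⠴⠂
⠿⠂⠒⠿⠴⠴⠴⠒⣿⠒⣿
⠒⠒⠂⠂⠂⠂⠒⠿⠿⠒⣿
⣿⣿⠒⠴⠒⣾⠒⠂⠒⣿⠒
⣿⣿⣿⠿⣿⣿⠒⠿⠂⠂⠿
⠂⣿⣿⠂⠒⣿⠂⣿⠂⠂⠒
⣿⣿⣿⠴⠴⠒⠴⠴⠿⠀⠀
⠂⠴⠂⠒⠂⠴⠿⠴⠒⠀⠀
⠀⠀⠀⠀⠀⠀⠀⠀⠀⠀⠀

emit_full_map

⠀⠀⠀⠀⠀⠀⠀⠀⠀⠀⠀⠀⠀⠒⠂⣿⣿⠂
⠀⠀⠀⠀⠀⠀⠀⠀⠀⠀⠀⠀⠀⠒⠴⠂⣿⠒
⠀⠀⠀⠀⠀⠀⠀⠀⠀⠀⠀⠀⠀⠒⠒⣿⠒⠒
⠂⠒⠒⠒⣿⠂⠒⠒⣿⠒⠒⠴⠂⠂⠒⠒⠒⠴
⠂⠒⠿⠂⠒⠿⠴⠴⠴⠒⣿⠒⣿⠴⠒⠒⠿⠴
⠒⣿⠒⠒⠂⠂⠂⠂⠒⠿⠿⠒⣿⠒⠒⠂⠿⣿
⣿⠂⣿⣿⠒⠴⠒⣾⠒⠂⠒⣿⠒⠒⠴⠒⠂⠒
⠒⠴⣿⣿⣿⠿⣿⣿⠒⠿⠂⠂⠿⠂⠒⣿⠒⠂
⠂⠿⠂⣿⣿⠂⠒⣿⠂⣿⠂⠂⠒⠂⠒⠀⠀⠀
⠒⣿⣿⣿⣿⠴⠴⠒⠴⠴⠿⠀⠀⠀⠀⠀⠀⠀
⠀⠀⠂⠴⠂⠒⠂⠴⠿⠴⠒⠀⠀⠀⠀⠀⠀⠀


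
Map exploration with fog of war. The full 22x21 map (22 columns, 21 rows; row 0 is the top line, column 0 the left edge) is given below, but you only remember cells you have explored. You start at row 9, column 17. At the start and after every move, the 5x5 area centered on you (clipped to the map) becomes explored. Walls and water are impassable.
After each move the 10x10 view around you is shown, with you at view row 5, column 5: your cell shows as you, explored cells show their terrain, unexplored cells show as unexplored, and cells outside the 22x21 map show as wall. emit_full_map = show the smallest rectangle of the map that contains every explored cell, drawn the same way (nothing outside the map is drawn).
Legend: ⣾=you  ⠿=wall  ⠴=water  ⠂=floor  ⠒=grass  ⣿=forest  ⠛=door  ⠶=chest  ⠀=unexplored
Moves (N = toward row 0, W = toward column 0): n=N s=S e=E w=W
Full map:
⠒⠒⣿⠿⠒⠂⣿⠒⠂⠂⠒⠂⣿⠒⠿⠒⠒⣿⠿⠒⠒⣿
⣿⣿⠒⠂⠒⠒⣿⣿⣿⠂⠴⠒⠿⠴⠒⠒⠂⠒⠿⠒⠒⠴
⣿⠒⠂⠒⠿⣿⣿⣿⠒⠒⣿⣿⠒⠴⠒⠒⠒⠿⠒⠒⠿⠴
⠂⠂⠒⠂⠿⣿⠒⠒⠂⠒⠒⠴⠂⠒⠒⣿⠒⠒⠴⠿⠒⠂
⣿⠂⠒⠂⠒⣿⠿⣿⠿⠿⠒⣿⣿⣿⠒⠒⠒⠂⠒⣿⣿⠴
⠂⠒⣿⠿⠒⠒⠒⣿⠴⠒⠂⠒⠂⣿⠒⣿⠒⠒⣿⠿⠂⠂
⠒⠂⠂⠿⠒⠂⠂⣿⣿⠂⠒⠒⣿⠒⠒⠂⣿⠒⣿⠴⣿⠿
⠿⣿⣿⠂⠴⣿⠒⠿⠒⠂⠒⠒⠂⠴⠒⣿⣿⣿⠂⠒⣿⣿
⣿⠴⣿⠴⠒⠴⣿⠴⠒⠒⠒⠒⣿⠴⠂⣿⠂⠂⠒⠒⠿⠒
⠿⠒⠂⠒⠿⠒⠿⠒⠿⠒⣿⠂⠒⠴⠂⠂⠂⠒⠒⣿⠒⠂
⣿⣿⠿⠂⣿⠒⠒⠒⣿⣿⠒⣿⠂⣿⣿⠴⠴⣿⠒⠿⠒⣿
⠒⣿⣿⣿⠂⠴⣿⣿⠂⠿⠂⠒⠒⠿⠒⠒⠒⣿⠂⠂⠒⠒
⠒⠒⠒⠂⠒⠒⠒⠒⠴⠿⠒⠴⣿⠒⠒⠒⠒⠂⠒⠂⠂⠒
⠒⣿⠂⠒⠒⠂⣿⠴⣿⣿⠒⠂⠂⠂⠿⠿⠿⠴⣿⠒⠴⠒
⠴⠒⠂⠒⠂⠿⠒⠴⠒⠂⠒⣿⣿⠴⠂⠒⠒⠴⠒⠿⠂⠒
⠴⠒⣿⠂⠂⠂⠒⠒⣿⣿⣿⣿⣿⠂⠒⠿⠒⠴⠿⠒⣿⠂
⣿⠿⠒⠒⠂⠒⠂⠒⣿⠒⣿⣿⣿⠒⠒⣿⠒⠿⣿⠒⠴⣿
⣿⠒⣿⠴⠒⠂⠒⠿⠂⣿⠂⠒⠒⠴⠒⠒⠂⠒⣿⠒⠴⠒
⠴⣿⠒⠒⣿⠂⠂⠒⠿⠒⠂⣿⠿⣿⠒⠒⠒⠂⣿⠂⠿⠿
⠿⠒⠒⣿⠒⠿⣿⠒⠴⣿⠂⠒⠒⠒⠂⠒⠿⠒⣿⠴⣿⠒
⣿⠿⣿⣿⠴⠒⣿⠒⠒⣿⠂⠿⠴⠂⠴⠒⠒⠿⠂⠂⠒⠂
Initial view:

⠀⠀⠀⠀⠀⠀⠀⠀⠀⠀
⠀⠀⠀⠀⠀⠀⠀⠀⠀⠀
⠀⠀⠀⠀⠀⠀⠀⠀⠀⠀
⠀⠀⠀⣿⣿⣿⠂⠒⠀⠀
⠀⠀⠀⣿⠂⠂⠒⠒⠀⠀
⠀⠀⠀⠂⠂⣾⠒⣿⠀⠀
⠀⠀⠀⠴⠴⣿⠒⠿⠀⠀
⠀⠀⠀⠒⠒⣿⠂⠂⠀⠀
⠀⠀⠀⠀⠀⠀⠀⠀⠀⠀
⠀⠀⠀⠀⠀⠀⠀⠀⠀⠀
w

⠀⠀⠀⠀⠀⠀⠀⠀⠀⠀
⠀⠀⠀⠀⠀⠀⠀⠀⠀⠀
⠀⠀⠀⠀⠀⠀⠀⠀⠀⠀
⠀⠀⠀⠒⣿⣿⣿⠂⠒⠀
⠀⠀⠀⠂⣿⠂⠂⠒⠒⠀
⠀⠀⠀⠂⠂⣾⠒⠒⣿⠀
⠀⠀⠀⣿⠴⠴⣿⠒⠿⠀
⠀⠀⠀⠒⠒⠒⣿⠂⠂⠀
⠀⠀⠀⠀⠀⠀⠀⠀⠀⠀
⠀⠀⠀⠀⠀⠀⠀⠀⠀⠀

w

⠀⠀⠀⠀⠀⠀⠀⠀⠀⠀
⠀⠀⠀⠀⠀⠀⠀⠀⠀⠀
⠀⠀⠀⠀⠀⠀⠀⠀⠀⠀
⠀⠀⠀⠴⠒⣿⣿⣿⠂⠒
⠀⠀⠀⠴⠂⣿⠂⠂⠒⠒
⠀⠀⠀⠴⠂⣾⠂⠒⠒⣿
⠀⠀⠀⣿⣿⠴⠴⣿⠒⠿
⠀⠀⠀⠿⠒⠒⠒⣿⠂⠂
⠀⠀⠀⠀⠀⠀⠀⠀⠀⠀
⠀⠀⠀⠀⠀⠀⠀⠀⠀⠀

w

⠀⠀⠀⠀⠀⠀⠀⠀⠀⠀
⠀⠀⠀⠀⠀⠀⠀⠀⠀⠀
⠀⠀⠀⠀⠀⠀⠀⠀⠀⠀
⠀⠀⠀⠂⠴⠒⣿⣿⣿⠂
⠀⠀⠀⣿⠴⠂⣿⠂⠂⠒
⠀⠀⠀⠒⠴⣾⠂⠂⠒⠒
⠀⠀⠀⠂⣿⣿⠴⠴⣿⠒
⠀⠀⠀⠒⠿⠒⠒⠒⣿⠂
⠀⠀⠀⠀⠀⠀⠀⠀⠀⠀
⠀⠀⠀⠀⠀⠀⠀⠀⠀⠀

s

⠀⠀⠀⠀⠀⠀⠀⠀⠀⠀
⠀⠀⠀⠀⠀⠀⠀⠀⠀⠀
⠀⠀⠀⠂⠴⠒⣿⣿⣿⠂
⠀⠀⠀⣿⠴⠂⣿⠂⠂⠒
⠀⠀⠀⠒⠴⠂⠂⠂⠒⠒
⠀⠀⠀⠂⣿⣾⠴⠴⣿⠒
⠀⠀⠀⠒⠿⠒⠒⠒⣿⠂
⠀⠀⠀⣿⠒⠒⠒⠒⠀⠀
⠀⠀⠀⠀⠀⠀⠀⠀⠀⠀
⠀⠀⠀⠀⠀⠀⠀⠀⠀⠀

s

⠀⠀⠀⠀⠀⠀⠀⠀⠀⠀
⠀⠀⠀⠂⠴⠒⣿⣿⣿⠂
⠀⠀⠀⣿⠴⠂⣿⠂⠂⠒
⠀⠀⠀⠒⠴⠂⠂⠂⠒⠒
⠀⠀⠀⠂⣿⣿⠴⠴⣿⠒
⠀⠀⠀⠒⠿⣾⠒⠒⣿⠂
⠀⠀⠀⣿⠒⠒⠒⠒⠀⠀
⠀⠀⠀⠂⠂⠿⠿⠿⠀⠀
⠀⠀⠀⠀⠀⠀⠀⠀⠀⠀
⠀⠀⠀⠀⠀⠀⠀⠀⠀⠀

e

⠀⠀⠀⠀⠀⠀⠀⠀⠀⠀
⠀⠀⠂⠴⠒⣿⣿⣿⠂⠒
⠀⠀⣿⠴⠂⣿⠂⠂⠒⠒
⠀⠀⠒⠴⠂⠂⠂⠒⠒⣿
⠀⠀⠂⣿⣿⠴⠴⣿⠒⠿
⠀⠀⠒⠿⠒⣾⠒⣿⠂⠂
⠀⠀⣿⠒⠒⠒⠒⠂⠀⠀
⠀⠀⠂⠂⠿⠿⠿⠴⠀⠀
⠀⠀⠀⠀⠀⠀⠀⠀⠀⠀
⠀⠀⠀⠀⠀⠀⠀⠀⠀⠀

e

⠀⠀⠀⠀⠀⠀⠀⠀⠀⠀
⠀⠂⠴⠒⣿⣿⣿⠂⠒⠀
⠀⣿⠴⠂⣿⠂⠂⠒⠒⠀
⠀⠒⠴⠂⠂⠂⠒⠒⣿⠀
⠀⠂⣿⣿⠴⠴⣿⠒⠿⠀
⠀⠒⠿⠒⠒⣾⣿⠂⠂⠀
⠀⣿⠒⠒⠒⠒⠂⠒⠀⠀
⠀⠂⠂⠿⠿⠿⠴⣿⠀⠀
⠀⠀⠀⠀⠀⠀⠀⠀⠀⠀
⠀⠀⠀⠀⠀⠀⠀⠀⠀⠀

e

⠀⠀⠀⠀⠀⠀⠀⠀⠀⠀
⠂⠴⠒⣿⣿⣿⠂⠒⠀⠀
⣿⠴⠂⣿⠂⠂⠒⠒⠀⠀
⠒⠴⠂⠂⠂⠒⠒⣿⠀⠀
⠂⣿⣿⠴⠴⣿⠒⠿⠀⠀
⠒⠿⠒⠒⠒⣾⠂⠂⠀⠀
⣿⠒⠒⠒⠒⠂⠒⠂⠀⠀
⠂⠂⠿⠿⠿⠴⣿⠒⠀⠀
⠀⠀⠀⠀⠀⠀⠀⠀⠀⠀
⠀⠀⠀⠀⠀⠀⠀⠀⠀⠀

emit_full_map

⠂⠴⠒⣿⣿⣿⠂⠒
⣿⠴⠂⣿⠂⠂⠒⠒
⠒⠴⠂⠂⠂⠒⠒⣿
⠂⣿⣿⠴⠴⣿⠒⠿
⠒⠿⠒⠒⠒⣾⠂⠂
⣿⠒⠒⠒⠒⠂⠒⠂
⠂⠂⠿⠿⠿⠴⣿⠒

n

⠀⠀⠀⠀⠀⠀⠀⠀⠀⠀
⠀⠀⠀⠀⠀⠀⠀⠀⠀⠀
⠂⠴⠒⣿⣿⣿⠂⠒⠀⠀
⣿⠴⠂⣿⠂⠂⠒⠒⠀⠀
⠒⠴⠂⠂⠂⠒⠒⣿⠀⠀
⠂⣿⣿⠴⠴⣾⠒⠿⠀⠀
⠒⠿⠒⠒⠒⣿⠂⠂⠀⠀
⣿⠒⠒⠒⠒⠂⠒⠂⠀⠀
⠂⠂⠿⠿⠿⠴⣿⠒⠀⠀
⠀⠀⠀⠀⠀⠀⠀⠀⠀⠀

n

⠀⠀⠀⠀⠀⠀⠀⠀⠀⠀
⠀⠀⠀⠀⠀⠀⠀⠀⠀⠀
⠀⠀⠀⠀⠀⠀⠀⠀⠀⠀
⠂⠴⠒⣿⣿⣿⠂⠒⠀⠀
⣿⠴⠂⣿⠂⠂⠒⠒⠀⠀
⠒⠴⠂⠂⠂⣾⠒⣿⠀⠀
⠂⣿⣿⠴⠴⣿⠒⠿⠀⠀
⠒⠿⠒⠒⠒⣿⠂⠂⠀⠀
⣿⠒⠒⠒⠒⠂⠒⠂⠀⠀
⠂⠂⠿⠿⠿⠴⣿⠒⠀⠀

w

⠀⠀⠀⠀⠀⠀⠀⠀⠀⠀
⠀⠀⠀⠀⠀⠀⠀⠀⠀⠀
⠀⠀⠀⠀⠀⠀⠀⠀⠀⠀
⠀⠂⠴⠒⣿⣿⣿⠂⠒⠀
⠀⣿⠴⠂⣿⠂⠂⠒⠒⠀
⠀⠒⠴⠂⠂⣾⠒⠒⣿⠀
⠀⠂⣿⣿⠴⠴⣿⠒⠿⠀
⠀⠒⠿⠒⠒⠒⣿⠂⠂⠀
⠀⣿⠒⠒⠒⠒⠂⠒⠂⠀
⠀⠂⠂⠿⠿⠿⠴⣿⠒⠀

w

⠀⠀⠀⠀⠀⠀⠀⠀⠀⠀
⠀⠀⠀⠀⠀⠀⠀⠀⠀⠀
⠀⠀⠀⠀⠀⠀⠀⠀⠀⠀
⠀⠀⠂⠴⠒⣿⣿⣿⠂⠒
⠀⠀⣿⠴⠂⣿⠂⠂⠒⠒
⠀⠀⠒⠴⠂⣾⠂⠒⠒⣿
⠀⠀⠂⣿⣿⠴⠴⣿⠒⠿
⠀⠀⠒⠿⠒⠒⠒⣿⠂⠂
⠀⠀⣿⠒⠒⠒⠒⠂⠒⠂
⠀⠀⠂⠂⠿⠿⠿⠴⣿⠒

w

⠀⠀⠀⠀⠀⠀⠀⠀⠀⠀
⠀⠀⠀⠀⠀⠀⠀⠀⠀⠀
⠀⠀⠀⠀⠀⠀⠀⠀⠀⠀
⠀⠀⠀⠂⠴⠒⣿⣿⣿⠂
⠀⠀⠀⣿⠴⠂⣿⠂⠂⠒
⠀⠀⠀⠒⠴⣾⠂⠂⠒⠒
⠀⠀⠀⠂⣿⣿⠴⠴⣿⠒
⠀⠀⠀⠒⠿⠒⠒⠒⣿⠂
⠀⠀⠀⣿⠒⠒⠒⠒⠂⠒
⠀⠀⠀⠂⠂⠿⠿⠿⠴⣿

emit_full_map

⠂⠴⠒⣿⣿⣿⠂⠒
⣿⠴⠂⣿⠂⠂⠒⠒
⠒⠴⣾⠂⠂⠒⠒⣿
⠂⣿⣿⠴⠴⣿⠒⠿
⠒⠿⠒⠒⠒⣿⠂⠂
⣿⠒⠒⠒⠒⠂⠒⠂
⠂⠂⠿⠿⠿⠴⣿⠒

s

⠀⠀⠀⠀⠀⠀⠀⠀⠀⠀
⠀⠀⠀⠀⠀⠀⠀⠀⠀⠀
⠀⠀⠀⠂⠴⠒⣿⣿⣿⠂
⠀⠀⠀⣿⠴⠂⣿⠂⠂⠒
⠀⠀⠀⠒⠴⠂⠂⠂⠒⠒
⠀⠀⠀⠂⣿⣾⠴⠴⣿⠒
⠀⠀⠀⠒⠿⠒⠒⠒⣿⠂
⠀⠀⠀⣿⠒⠒⠒⠒⠂⠒
⠀⠀⠀⠂⠂⠿⠿⠿⠴⣿
⠀⠀⠀⠀⠀⠀⠀⠀⠀⠀

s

⠀⠀⠀⠀⠀⠀⠀⠀⠀⠀
⠀⠀⠀⠂⠴⠒⣿⣿⣿⠂
⠀⠀⠀⣿⠴⠂⣿⠂⠂⠒
⠀⠀⠀⠒⠴⠂⠂⠂⠒⠒
⠀⠀⠀⠂⣿⣿⠴⠴⣿⠒
⠀⠀⠀⠒⠿⣾⠒⠒⣿⠂
⠀⠀⠀⣿⠒⠒⠒⠒⠂⠒
⠀⠀⠀⠂⠂⠿⠿⠿⠴⣿
⠀⠀⠀⠀⠀⠀⠀⠀⠀⠀
⠀⠀⠀⠀⠀⠀⠀⠀⠀⠀

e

⠀⠀⠀⠀⠀⠀⠀⠀⠀⠀
⠀⠀⠂⠴⠒⣿⣿⣿⠂⠒
⠀⠀⣿⠴⠂⣿⠂⠂⠒⠒
⠀⠀⠒⠴⠂⠂⠂⠒⠒⣿
⠀⠀⠂⣿⣿⠴⠴⣿⠒⠿
⠀⠀⠒⠿⠒⣾⠒⣿⠂⠂
⠀⠀⣿⠒⠒⠒⠒⠂⠒⠂
⠀⠀⠂⠂⠿⠿⠿⠴⣿⠒
⠀⠀⠀⠀⠀⠀⠀⠀⠀⠀
⠀⠀⠀⠀⠀⠀⠀⠀⠀⠀

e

⠀⠀⠀⠀⠀⠀⠀⠀⠀⠀
⠀⠂⠴⠒⣿⣿⣿⠂⠒⠀
⠀⣿⠴⠂⣿⠂⠂⠒⠒⠀
⠀⠒⠴⠂⠂⠂⠒⠒⣿⠀
⠀⠂⣿⣿⠴⠴⣿⠒⠿⠀
⠀⠒⠿⠒⠒⣾⣿⠂⠂⠀
⠀⣿⠒⠒⠒⠒⠂⠒⠂⠀
⠀⠂⠂⠿⠿⠿⠴⣿⠒⠀
⠀⠀⠀⠀⠀⠀⠀⠀⠀⠀
⠀⠀⠀⠀⠀⠀⠀⠀⠀⠀

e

⠀⠀⠀⠀⠀⠀⠀⠀⠀⠀
⠂⠴⠒⣿⣿⣿⠂⠒⠀⠀
⣿⠴⠂⣿⠂⠂⠒⠒⠀⠀
⠒⠴⠂⠂⠂⠒⠒⣿⠀⠀
⠂⣿⣿⠴⠴⣿⠒⠿⠀⠀
⠒⠿⠒⠒⠒⣾⠂⠂⠀⠀
⣿⠒⠒⠒⠒⠂⠒⠂⠀⠀
⠂⠂⠿⠿⠿⠴⣿⠒⠀⠀
⠀⠀⠀⠀⠀⠀⠀⠀⠀⠀
⠀⠀⠀⠀⠀⠀⠀⠀⠀⠀

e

⠀⠀⠀⠀⠀⠀⠀⠀⠀⠿
⠴⠒⣿⣿⣿⠂⠒⠀⠀⠿
⠴⠂⣿⠂⠂⠒⠒⠀⠀⠿
⠴⠂⠂⠂⠒⠒⣿⠒⠀⠿
⣿⣿⠴⠴⣿⠒⠿⠒⠀⠿
⠿⠒⠒⠒⣿⣾⠂⠒⠀⠿
⠒⠒⠒⠒⠂⠒⠂⠂⠀⠿
⠂⠿⠿⠿⠴⣿⠒⠴⠀⠿
⠀⠀⠀⠀⠀⠀⠀⠀⠀⠿
⠀⠀⠀⠀⠀⠀⠀⠀⠀⠿

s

⠴⠒⣿⣿⣿⠂⠒⠀⠀⠿
⠴⠂⣿⠂⠂⠒⠒⠀⠀⠿
⠴⠂⠂⠂⠒⠒⣿⠒⠀⠿
⣿⣿⠴⠴⣿⠒⠿⠒⠀⠿
⠿⠒⠒⠒⣿⠂⠂⠒⠀⠿
⠒⠒⠒⠒⠂⣾⠂⠂⠀⠿
⠂⠿⠿⠿⠴⣿⠒⠴⠀⠿
⠀⠀⠀⠒⠴⠒⠿⠂⠀⠿
⠀⠀⠀⠀⠀⠀⠀⠀⠀⠿
⠀⠀⠀⠀⠀⠀⠀⠀⠀⠿

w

⠂⠴⠒⣿⣿⣿⠂⠒⠀⠀
⣿⠴⠂⣿⠂⠂⠒⠒⠀⠀
⠒⠴⠂⠂⠂⠒⠒⣿⠒⠀
⠂⣿⣿⠴⠴⣿⠒⠿⠒⠀
⠒⠿⠒⠒⠒⣿⠂⠂⠒⠀
⣿⠒⠒⠒⠒⣾⠒⠂⠂⠀
⠂⠂⠿⠿⠿⠴⣿⠒⠴⠀
⠀⠀⠀⠒⠒⠴⠒⠿⠂⠀
⠀⠀⠀⠀⠀⠀⠀⠀⠀⠀
⠀⠀⠀⠀⠀⠀⠀⠀⠀⠀

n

⠀⠀⠀⠀⠀⠀⠀⠀⠀⠀
⠂⠴⠒⣿⣿⣿⠂⠒⠀⠀
⣿⠴⠂⣿⠂⠂⠒⠒⠀⠀
⠒⠴⠂⠂⠂⠒⠒⣿⠒⠀
⠂⣿⣿⠴⠴⣿⠒⠿⠒⠀
⠒⠿⠒⠒⠒⣾⠂⠂⠒⠀
⣿⠒⠒⠒⠒⠂⠒⠂⠂⠀
⠂⠂⠿⠿⠿⠴⣿⠒⠴⠀
⠀⠀⠀⠒⠒⠴⠒⠿⠂⠀
⠀⠀⠀⠀⠀⠀⠀⠀⠀⠀

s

⠂⠴⠒⣿⣿⣿⠂⠒⠀⠀
⣿⠴⠂⣿⠂⠂⠒⠒⠀⠀
⠒⠴⠂⠂⠂⠒⠒⣿⠒⠀
⠂⣿⣿⠴⠴⣿⠒⠿⠒⠀
⠒⠿⠒⠒⠒⣿⠂⠂⠒⠀
⣿⠒⠒⠒⠒⣾⠒⠂⠂⠀
⠂⠂⠿⠿⠿⠴⣿⠒⠴⠀
⠀⠀⠀⠒⠒⠴⠒⠿⠂⠀
⠀⠀⠀⠀⠀⠀⠀⠀⠀⠀
⠀⠀⠀⠀⠀⠀⠀⠀⠀⠀

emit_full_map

⠂⠴⠒⣿⣿⣿⠂⠒⠀
⣿⠴⠂⣿⠂⠂⠒⠒⠀
⠒⠴⠂⠂⠂⠒⠒⣿⠒
⠂⣿⣿⠴⠴⣿⠒⠿⠒
⠒⠿⠒⠒⠒⣿⠂⠂⠒
⣿⠒⠒⠒⠒⣾⠒⠂⠂
⠂⠂⠿⠿⠿⠴⣿⠒⠴
⠀⠀⠀⠒⠒⠴⠒⠿⠂

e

⠴⠒⣿⣿⣿⠂⠒⠀⠀⠿
⠴⠂⣿⠂⠂⠒⠒⠀⠀⠿
⠴⠂⠂⠂⠒⠒⣿⠒⠀⠿
⣿⣿⠴⠴⣿⠒⠿⠒⠀⠿
⠿⠒⠒⠒⣿⠂⠂⠒⠀⠿
⠒⠒⠒⠒⠂⣾⠂⠂⠀⠿
⠂⠿⠿⠿⠴⣿⠒⠴⠀⠿
⠀⠀⠒⠒⠴⠒⠿⠂⠀⠿
⠀⠀⠀⠀⠀⠀⠀⠀⠀⠿
⠀⠀⠀⠀⠀⠀⠀⠀⠀⠿

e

⠒⣿⣿⣿⠂⠒⠀⠀⠿⠿
⠂⣿⠂⠂⠒⠒⠀⠀⠿⠿
⠂⠂⠂⠒⠒⣿⠒⠀⠿⠿
⣿⠴⠴⣿⠒⠿⠒⣿⠿⠿
⠒⠒⠒⣿⠂⠂⠒⠒⠿⠿
⠒⠒⠒⠂⠒⣾⠂⠒⠿⠿
⠿⠿⠿⠴⣿⠒⠴⠒⠿⠿
⠀⠒⠒⠴⠒⠿⠂⠒⠿⠿
⠀⠀⠀⠀⠀⠀⠀⠀⠿⠿
⠀⠀⠀⠀⠀⠀⠀⠀⠿⠿

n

⠀⠀⠀⠀⠀⠀⠀⠀⠿⠿
⠒⣿⣿⣿⠂⠒⠀⠀⠿⠿
⠂⣿⠂⠂⠒⠒⠀⠀⠿⠿
⠂⠂⠂⠒⠒⣿⠒⠂⠿⠿
⣿⠴⠴⣿⠒⠿⠒⣿⠿⠿
⠒⠒⠒⣿⠂⣾⠒⠒⠿⠿
⠒⠒⠒⠂⠒⠂⠂⠒⠿⠿
⠿⠿⠿⠴⣿⠒⠴⠒⠿⠿
⠀⠒⠒⠴⠒⠿⠂⠒⠿⠿
⠀⠀⠀⠀⠀⠀⠀⠀⠿⠿

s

⠒⣿⣿⣿⠂⠒⠀⠀⠿⠿
⠂⣿⠂⠂⠒⠒⠀⠀⠿⠿
⠂⠂⠂⠒⠒⣿⠒⠂⠿⠿
⣿⠴⠴⣿⠒⠿⠒⣿⠿⠿
⠒⠒⠒⣿⠂⠂⠒⠒⠿⠿
⠒⠒⠒⠂⠒⣾⠂⠒⠿⠿
⠿⠿⠿⠴⣿⠒⠴⠒⠿⠿
⠀⠒⠒⠴⠒⠿⠂⠒⠿⠿
⠀⠀⠀⠀⠀⠀⠀⠀⠿⠿
⠀⠀⠀⠀⠀⠀⠀⠀⠿⠿

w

⠴⠒⣿⣿⣿⠂⠒⠀⠀⠿
⠴⠂⣿⠂⠂⠒⠒⠀⠀⠿
⠴⠂⠂⠂⠒⠒⣿⠒⠂⠿
⣿⣿⠴⠴⣿⠒⠿⠒⣿⠿
⠿⠒⠒⠒⣿⠂⠂⠒⠒⠿
⠒⠒⠒⠒⠂⣾⠂⠂⠒⠿
⠂⠿⠿⠿⠴⣿⠒⠴⠒⠿
⠀⠀⠒⠒⠴⠒⠿⠂⠒⠿
⠀⠀⠀⠀⠀⠀⠀⠀⠀⠿
⠀⠀⠀⠀⠀⠀⠀⠀⠀⠿

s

⠴⠂⣿⠂⠂⠒⠒⠀⠀⠿
⠴⠂⠂⠂⠒⠒⣿⠒⠂⠿
⣿⣿⠴⠴⣿⠒⠿⠒⣿⠿
⠿⠒⠒⠒⣿⠂⠂⠒⠒⠿
⠒⠒⠒⠒⠂⠒⠂⠂⠒⠿
⠂⠿⠿⠿⠴⣾⠒⠴⠒⠿
⠀⠀⠒⠒⠴⠒⠿⠂⠒⠿
⠀⠀⠀⠒⠴⠿⠒⣿⠀⠿
⠀⠀⠀⠀⠀⠀⠀⠀⠀⠿
⠀⠀⠀⠀⠀⠀⠀⠀⠀⠿

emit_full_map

⠂⠴⠒⣿⣿⣿⠂⠒⠀⠀
⣿⠴⠂⣿⠂⠂⠒⠒⠀⠀
⠒⠴⠂⠂⠂⠒⠒⣿⠒⠂
⠂⣿⣿⠴⠴⣿⠒⠿⠒⣿
⠒⠿⠒⠒⠒⣿⠂⠂⠒⠒
⣿⠒⠒⠒⠒⠂⠒⠂⠂⠒
⠂⠂⠿⠿⠿⠴⣾⠒⠴⠒
⠀⠀⠀⠒⠒⠴⠒⠿⠂⠒
⠀⠀⠀⠀⠒⠴⠿⠒⣿⠀
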